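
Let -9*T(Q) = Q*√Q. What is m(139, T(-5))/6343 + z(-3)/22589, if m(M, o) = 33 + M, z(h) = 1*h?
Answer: 3866279/143282027 ≈ 0.026984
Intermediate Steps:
T(Q) = -Q^(3/2)/9 (T(Q) = -Q*√Q/9 = -Q^(3/2)/9)
z(h) = h
m(139, T(-5))/6343 + z(-3)/22589 = (33 + 139)/6343 - 3/22589 = 172*(1/6343) - 3*1/22589 = 172/6343 - 3/22589 = 3866279/143282027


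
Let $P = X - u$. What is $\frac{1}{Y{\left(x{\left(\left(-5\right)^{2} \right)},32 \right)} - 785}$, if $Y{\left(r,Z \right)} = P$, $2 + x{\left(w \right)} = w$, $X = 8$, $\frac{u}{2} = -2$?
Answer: $- \frac{1}{773} \approx -0.0012937$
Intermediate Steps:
$u = -4$ ($u = 2 \left(-2\right) = -4$)
$x{\left(w \right)} = -2 + w$
$P = 12$ ($P = 8 - -4 = 8 + 4 = 12$)
$Y{\left(r,Z \right)} = 12$
$\frac{1}{Y{\left(x{\left(\left(-5\right)^{2} \right)},32 \right)} - 785} = \frac{1}{12 - 785} = \frac{1}{-773} = - \frac{1}{773}$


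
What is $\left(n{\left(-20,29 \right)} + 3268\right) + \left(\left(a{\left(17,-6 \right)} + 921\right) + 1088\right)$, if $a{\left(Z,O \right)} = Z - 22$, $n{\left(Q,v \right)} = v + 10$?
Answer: $5311$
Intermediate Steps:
$n{\left(Q,v \right)} = 10 + v$
$a{\left(Z,O \right)} = -22 + Z$
$\left(n{\left(-20,29 \right)} + 3268\right) + \left(\left(a{\left(17,-6 \right)} + 921\right) + 1088\right) = \left(\left(10 + 29\right) + 3268\right) + \left(\left(\left(-22 + 17\right) + 921\right) + 1088\right) = \left(39 + 3268\right) + \left(\left(-5 + 921\right) + 1088\right) = 3307 + \left(916 + 1088\right) = 3307 + 2004 = 5311$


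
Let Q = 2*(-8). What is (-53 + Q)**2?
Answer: 4761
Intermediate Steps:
Q = -16
(-53 + Q)**2 = (-53 - 16)**2 = (-69)**2 = 4761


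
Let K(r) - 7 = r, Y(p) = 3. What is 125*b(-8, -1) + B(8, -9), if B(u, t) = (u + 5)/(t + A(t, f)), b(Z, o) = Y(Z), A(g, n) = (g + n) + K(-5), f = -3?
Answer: 7112/19 ≈ 374.32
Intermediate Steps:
K(r) = 7 + r
A(g, n) = 2 + g + n (A(g, n) = (g + n) + (7 - 5) = (g + n) + 2 = 2 + g + n)
b(Z, o) = 3
B(u, t) = (5 + u)/(-1 + 2*t) (B(u, t) = (u + 5)/(t + (2 + t - 3)) = (5 + u)/(t + (-1 + t)) = (5 + u)/(-1 + 2*t))
125*b(-8, -1) + B(8, -9) = 125*3 + (5 + 8)/(-1 + 2*(-9)) = 375 + 13/(-1 - 18) = 375 + 13/(-19) = 375 - 1/19*13 = 375 - 13/19 = 7112/19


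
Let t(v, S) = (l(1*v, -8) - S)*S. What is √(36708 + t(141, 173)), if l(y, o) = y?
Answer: 2*√7793 ≈ 176.56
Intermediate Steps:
t(v, S) = S*(v - S) (t(v, S) = (1*v - S)*S = (v - S)*S = S*(v - S))
√(36708 + t(141, 173)) = √(36708 + 173*(141 - 1*173)) = √(36708 + 173*(141 - 173)) = √(36708 + 173*(-32)) = √(36708 - 5536) = √31172 = 2*√7793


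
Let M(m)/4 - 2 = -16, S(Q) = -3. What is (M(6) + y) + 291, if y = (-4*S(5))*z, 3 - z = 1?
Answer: 259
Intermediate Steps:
z = 2 (z = 3 - 1*1 = 3 - 1 = 2)
M(m) = -56 (M(m) = 8 + 4*(-16) = 8 - 64 = -56)
y = 24 (y = -4*(-3)*2 = 12*2 = 24)
(M(6) + y) + 291 = (-56 + 24) + 291 = -32 + 291 = 259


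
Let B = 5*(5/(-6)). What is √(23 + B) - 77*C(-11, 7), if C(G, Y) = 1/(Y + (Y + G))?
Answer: -77/3 + √678/6 ≈ -21.327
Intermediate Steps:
B = -25/6 (B = 5*(5*(-⅙)) = 5*(-⅚) = -25/6 ≈ -4.1667)
C(G, Y) = 1/(G + 2*Y) (C(G, Y) = 1/(Y + (G + Y)) = 1/(G + 2*Y))
√(23 + B) - 77*C(-11, 7) = √(23 - 25/6) - 77/(-11 + 2*7) = √(113/6) - 77/(-11 + 14) = √678/6 - 77/3 = -77/3 + √678/6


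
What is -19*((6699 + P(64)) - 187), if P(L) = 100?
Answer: -125628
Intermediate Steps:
-19*((6699 + P(64)) - 187) = -19*((6699 + 100) - 187) = -19*(6799 - 187) = -19*6612 = -125628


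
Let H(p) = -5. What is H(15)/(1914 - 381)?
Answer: -5/1533 ≈ -0.0032616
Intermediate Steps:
H(15)/(1914 - 381) = -5/(1914 - 381) = -5/1533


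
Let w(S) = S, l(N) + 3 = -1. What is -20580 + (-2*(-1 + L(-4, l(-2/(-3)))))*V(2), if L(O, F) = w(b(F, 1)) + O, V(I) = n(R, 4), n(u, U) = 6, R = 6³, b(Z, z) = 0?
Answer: -20520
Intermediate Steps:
l(N) = -4 (l(N) = -3 - 1 = -4)
R = 216
V(I) = 6
L(O, F) = O (L(O, F) = 0 + O = O)
-20580 + (-2*(-1 + L(-4, l(-2/(-3)))))*V(2) = -20580 - 2*(-1 - 4)*6 = -20580 - 2*(-5)*6 = -20580 + 10*6 = -20580 + 60 = -20520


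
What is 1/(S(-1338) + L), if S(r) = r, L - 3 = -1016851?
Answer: -1/1018186 ≈ -9.8214e-7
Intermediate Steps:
L = -1016848 (L = 3 - 1016851 = -1016848)
1/(S(-1338) + L) = 1/(-1338 - 1016848) = 1/(-1018186) = -1/1018186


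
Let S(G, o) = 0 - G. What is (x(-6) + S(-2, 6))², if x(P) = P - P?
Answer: 4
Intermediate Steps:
x(P) = 0
S(G, o) = -G
(x(-6) + S(-2, 6))² = (0 - 1*(-2))² = (0 + 2)² = 2² = 4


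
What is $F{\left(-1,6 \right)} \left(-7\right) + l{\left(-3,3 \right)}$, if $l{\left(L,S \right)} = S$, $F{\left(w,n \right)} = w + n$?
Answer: $-32$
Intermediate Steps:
$F{\left(w,n \right)} = n + w$
$F{\left(-1,6 \right)} \left(-7\right) + l{\left(-3,3 \right)} = \left(6 - 1\right) \left(-7\right) + 3 = 5 \left(-7\right) + 3 = -35 + 3 = -32$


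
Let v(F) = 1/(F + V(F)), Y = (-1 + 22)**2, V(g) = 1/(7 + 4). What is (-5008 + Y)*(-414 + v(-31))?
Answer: 642901157/340 ≈ 1.8909e+6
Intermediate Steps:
V(g) = 1/11
Y = 441 (Y = 21**2 = 441)
v(F) = 1/(1/11 + F) (v(F) = 1/(F + 1/11) = 1/(1/11 + F))
(-5008 + Y)*(-414 + v(-31)) = (-5008 + 441)*(-414 + 11/(1 + 11*(-31))) = -4567*(-414 + 11/(1 - 341)) = -4567*(-414 + 11/(-340)) = -4567*(-414 + 11*(-1/340)) = -4567*(-414 - 11/340) = -4567*(-140771/340) = 642901157/340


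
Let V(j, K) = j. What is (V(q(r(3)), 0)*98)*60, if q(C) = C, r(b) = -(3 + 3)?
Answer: -35280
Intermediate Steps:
r(b) = -6 (r(b) = -1*6 = -6)
(V(q(r(3)), 0)*98)*60 = -6*98*60 = -588*60 = -35280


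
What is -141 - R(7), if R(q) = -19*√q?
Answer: -141 + 19*√7 ≈ -90.731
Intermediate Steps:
-141 - R(7) = -141 - (-19)*√7 = -141 + 19*√7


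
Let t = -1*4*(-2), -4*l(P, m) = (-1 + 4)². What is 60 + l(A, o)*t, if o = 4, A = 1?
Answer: 42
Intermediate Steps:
l(P, m) = -9/4 (l(P, m) = -(-1 + 4)²/4 = -¼*3² = -¼*9 = -9/4)
t = 8 (t = -4*(-2) = 8)
60 + l(A, o)*t = 60 - 9/4*8 = 60 - 18 = 42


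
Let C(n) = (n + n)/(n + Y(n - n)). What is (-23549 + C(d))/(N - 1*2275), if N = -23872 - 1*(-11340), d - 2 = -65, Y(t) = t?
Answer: 23547/14807 ≈ 1.5903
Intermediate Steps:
d = -63 (d = 2 - 65 = -63)
C(n) = 2 (C(n) = (n + n)/(n + (n - n)) = (2*n)/(n + 0) = (2*n)/n = 2)
N = -12532 (N = -23872 + 11340 = -12532)
(-23549 + C(d))/(N - 1*2275) = (-23549 + 2)/(-12532 - 1*2275) = -23547/(-12532 - 2275) = -23547/(-14807) = -23547*(-1/14807) = 23547/14807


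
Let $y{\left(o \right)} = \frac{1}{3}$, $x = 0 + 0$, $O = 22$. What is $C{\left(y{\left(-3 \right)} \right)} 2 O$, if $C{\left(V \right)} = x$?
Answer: $0$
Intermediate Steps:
$x = 0$
$y{\left(o \right)} = \frac{1}{3}$
$C{\left(V \right)} = 0$
$C{\left(y{\left(-3 \right)} \right)} 2 O = 0 \cdot 2 \cdot 22 = 0 \cdot 22 = 0$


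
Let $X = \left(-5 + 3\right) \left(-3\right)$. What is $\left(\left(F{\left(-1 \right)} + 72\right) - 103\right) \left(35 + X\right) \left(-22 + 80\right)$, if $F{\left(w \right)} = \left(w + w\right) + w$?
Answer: $-80852$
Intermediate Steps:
$X = 6$ ($X = \left(-2\right) \left(-3\right) = 6$)
$F{\left(w \right)} = 3 w$ ($F{\left(w \right)} = 2 w + w = 3 w$)
$\left(\left(F{\left(-1 \right)} + 72\right) - 103\right) \left(35 + X\right) \left(-22 + 80\right) = \left(\left(3 \left(-1\right) + 72\right) - 103\right) \left(35 + 6\right) \left(-22 + 80\right) = \left(\left(-3 + 72\right) - 103\right) 41 \cdot 58 = \left(69 - 103\right) 2378 = \left(-34\right) 2378 = -80852$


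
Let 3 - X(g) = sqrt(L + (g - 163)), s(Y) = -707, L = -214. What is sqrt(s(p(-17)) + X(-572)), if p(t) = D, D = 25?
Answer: sqrt(-704 - I*sqrt(949)) ≈ 0.58038 - 26.539*I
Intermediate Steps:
p(t) = 25
X(g) = 3 - sqrt(-377 + g) (X(g) = 3 - sqrt(-214 + (g - 163)) = 3 - sqrt(-214 + (-163 + g)) = 3 - sqrt(-377 + g))
sqrt(s(p(-17)) + X(-572)) = sqrt(-707 + (3 - sqrt(-377 - 572))) = sqrt(-707 + (3 - sqrt(-949))) = sqrt(-707 + (3 - I*sqrt(949))) = sqrt(-704 - I*sqrt(949))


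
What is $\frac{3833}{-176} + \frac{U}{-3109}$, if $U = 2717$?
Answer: $- \frac{12394989}{547184} \approx -22.652$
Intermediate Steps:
$\frac{3833}{-176} + \frac{U}{-3109} = \frac{3833}{-176} + \frac{2717}{-3109} = 3833 \left(- \frac{1}{176}\right) + 2717 \left(- \frac{1}{3109}\right) = - \frac{3833}{176} - \frac{2717}{3109} = - \frac{12394989}{547184}$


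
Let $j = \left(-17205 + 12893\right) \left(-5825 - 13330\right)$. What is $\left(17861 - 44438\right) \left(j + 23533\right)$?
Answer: $-2195788896261$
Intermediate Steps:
$j = 82596360$ ($j = \left(-4312\right) \left(-19155\right) = 82596360$)
$\left(17861 - 44438\right) \left(j + 23533\right) = \left(17861 - 44438\right) \left(82596360 + 23533\right) = \left(-26577\right) 82619893 = -2195788896261$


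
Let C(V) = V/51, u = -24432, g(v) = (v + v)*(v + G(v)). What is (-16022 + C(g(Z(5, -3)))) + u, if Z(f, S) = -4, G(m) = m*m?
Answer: -687750/17 ≈ -40456.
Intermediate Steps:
G(m) = m²
g(v) = 2*v*(v + v²) (g(v) = (v + v)*(v + v²) = (2*v)*(v + v²) = 2*v*(v + v²))
C(V) = V/51 (C(V) = V*(1/51) = V/51)
(-16022 + C(g(Z(5, -3)))) + u = (-16022 + (2*(-4)²*(1 - 4))/51) - 24432 = (-16022 + (2*16*(-3))/51) - 24432 = (-16022 + (1/51)*(-96)) - 24432 = (-16022 - 32/17) - 24432 = -272406/17 - 24432 = -687750/17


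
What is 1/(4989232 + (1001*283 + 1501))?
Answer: 1/5274016 ≈ 1.8961e-7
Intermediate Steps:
1/(4989232 + (1001*283 + 1501)) = 1/(4989232 + (283283 + 1501)) = 1/(4989232 + 284784) = 1/5274016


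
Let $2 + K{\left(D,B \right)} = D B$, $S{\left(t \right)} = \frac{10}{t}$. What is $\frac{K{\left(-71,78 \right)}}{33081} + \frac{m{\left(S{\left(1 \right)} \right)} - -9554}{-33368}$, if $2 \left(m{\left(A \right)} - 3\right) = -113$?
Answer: $- \frac{998289521}{2207693616} \approx -0.45219$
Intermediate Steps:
$m{\left(A \right)} = - \frac{107}{2}$ ($m{\left(A \right)} = 3 + \frac{1}{2} \left(-113\right) = 3 - \frac{113}{2} = - \frac{107}{2}$)
$K{\left(D,B \right)} = -2 + B D$ ($K{\left(D,B \right)} = -2 + D B = -2 + B D$)
$\frac{K{\left(-71,78 \right)}}{33081} + \frac{m{\left(S{\left(1 \right)} \right)} - -9554}{-33368} = \frac{-2 + 78 \left(-71\right)}{33081} + \frac{- \frac{107}{2} - -9554}{-33368} = \left(-2 - 5538\right) \frac{1}{33081} + \left(- \frac{107}{2} + 9554\right) \left(- \frac{1}{33368}\right) = \left(-5540\right) \frac{1}{33081} + \frac{19001}{2} \left(- \frac{1}{33368}\right) = - \frac{5540}{33081} - \frac{19001}{66736} = - \frac{998289521}{2207693616}$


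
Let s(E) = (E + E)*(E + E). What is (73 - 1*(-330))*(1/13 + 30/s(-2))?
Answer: 6293/8 ≈ 786.63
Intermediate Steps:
s(E) = 4*E**2 (s(E) = (2*E)*(2*E) = 4*E**2)
(73 - 1*(-330))*(1/13 + 30/s(-2)) = (73 - 1*(-330))*(1/13 + 30/((4*(-2)**2))) = (73 + 330)*(1*(1/13) + 30/((4*4))) = 403*(1/13 + 30/16) = 403*(1/13 + 30*(1/16)) = 403*(1/13 + 15/8) = 403*(203/104) = 6293/8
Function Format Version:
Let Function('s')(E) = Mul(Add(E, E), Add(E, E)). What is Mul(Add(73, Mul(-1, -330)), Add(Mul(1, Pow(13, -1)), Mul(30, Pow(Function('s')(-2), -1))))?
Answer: Rational(6293, 8) ≈ 786.63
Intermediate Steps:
Function('s')(E) = Mul(4, Pow(E, 2)) (Function('s')(E) = Mul(Mul(2, E), Mul(2, E)) = Mul(4, Pow(E, 2)))
Mul(Add(73, Mul(-1, -330)), Add(Mul(1, Pow(13, -1)), Mul(30, Pow(Function('s')(-2), -1)))) = Mul(Add(73, Mul(-1, -330)), Add(Mul(1, Pow(13, -1)), Mul(30, Pow(Mul(4, Pow(-2, 2)), -1)))) = Mul(Add(73, 330), Add(Mul(1, Rational(1, 13)), Mul(30, Pow(Mul(4, 4), -1)))) = Mul(403, Add(Rational(1, 13), Mul(30, Pow(16, -1)))) = Mul(403, Add(Rational(1, 13), Mul(30, Rational(1, 16)))) = Mul(403, Add(Rational(1, 13), Rational(15, 8))) = Mul(403, Rational(203, 104)) = Rational(6293, 8)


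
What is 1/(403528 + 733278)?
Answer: 1/1136806 ≈ 8.7966e-7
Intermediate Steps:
1/(403528 + 733278) = 1/1136806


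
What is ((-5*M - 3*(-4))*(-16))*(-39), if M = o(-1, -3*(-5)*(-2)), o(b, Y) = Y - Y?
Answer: 7488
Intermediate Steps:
o(b, Y) = 0
M = 0
((-5*M - 3*(-4))*(-16))*(-39) = ((-5*0 - 3*(-4))*(-16))*(-39) = ((0 + 12)*(-16))*(-39) = (12*(-16))*(-39) = -192*(-39) = 7488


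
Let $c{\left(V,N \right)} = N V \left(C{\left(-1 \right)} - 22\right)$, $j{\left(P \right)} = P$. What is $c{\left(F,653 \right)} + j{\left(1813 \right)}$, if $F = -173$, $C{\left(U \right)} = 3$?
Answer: $2148224$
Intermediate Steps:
$c{\left(V,N \right)} = - 19 N V$ ($c{\left(V,N \right)} = N V \left(3 - 22\right) = N V \left(-19\right) = - 19 N V$)
$c{\left(F,653 \right)} + j{\left(1813 \right)} = \left(-19\right) 653 \left(-173\right) + 1813 = 2146411 + 1813 = 2148224$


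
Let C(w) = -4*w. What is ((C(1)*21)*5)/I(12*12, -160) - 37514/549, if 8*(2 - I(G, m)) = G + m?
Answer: -95159/549 ≈ -173.33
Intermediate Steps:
I(G, m) = 2 - G/8 - m/8 (I(G, m) = 2 - (G + m)/8 = 2 + (-G/8 - m/8) = 2 - G/8 - m/8)
((C(1)*21)*5)/I(12*12, -160) - 37514/549 = ((-4*1*21)*5)/(2 - 3*12/2 - ⅛*(-160)) - 37514/549 = (-4*21*5)/(2 - ⅛*144 + 20) - 37514*1/549 = (-84*5)/(2 - 18 + 20) - 37514/549 = -420/4 - 37514/549 = -420*¼ - 37514/549 = -105 - 37514/549 = -95159/549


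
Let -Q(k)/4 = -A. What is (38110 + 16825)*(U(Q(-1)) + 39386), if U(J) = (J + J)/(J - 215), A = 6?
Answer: 413258315930/191 ≈ 2.1637e+9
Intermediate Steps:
Q(k) = 24 (Q(k) = -(-4)*6 = -4*(-6) = 24)
U(J) = 2*J/(-215 + J) (U(J) = (2*J)/(-215 + J) = 2*J/(-215 + J))
(38110 + 16825)*(U(Q(-1)) + 39386) = (38110 + 16825)*(2*24/(-215 + 24) + 39386) = 54935*(2*24/(-191) + 39386) = 54935*(2*24*(-1/191) + 39386) = 54935*(-48/191 + 39386) = 54935*(7522678/191) = 413258315930/191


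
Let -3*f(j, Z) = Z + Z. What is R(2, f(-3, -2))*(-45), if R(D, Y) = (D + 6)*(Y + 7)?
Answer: -3000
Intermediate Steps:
f(j, Z) = -2*Z/3 (f(j, Z) = -(Z + Z)/3 = -2*Z/3)
R(D, Y) = (6 + D)*(7 + Y)
R(2, f(-3, -2))*(-45) = (42 + 6*(-2/3*(-2)) + 7*2 + 2*(-2/3*(-2)))*(-45) = (42 + 6*(4/3) + 14 + 2*(4/3))*(-45) = (42 + 8 + 14 + 8/3)*(-45) = (200/3)*(-45) = -3000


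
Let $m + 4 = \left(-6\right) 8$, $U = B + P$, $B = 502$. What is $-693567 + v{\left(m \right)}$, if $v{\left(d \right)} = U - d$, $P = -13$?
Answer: $-693026$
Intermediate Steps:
$U = 489$ ($U = 502 - 13 = 489$)
$m = -52$ ($m = -4 - 48 = -52$)
$v{\left(d \right)} = 489 - d$
$-693567 + v{\left(m \right)} = -693567 + \left(489 - -52\right) = -693567 + \left(489 + 52\right) = -693567 + 541 = -693026$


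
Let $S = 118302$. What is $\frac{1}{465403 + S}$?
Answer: $\frac{1}{583705} \approx 1.7132 \cdot 10^{-6}$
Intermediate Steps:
$\frac{1}{465403 + S} = \frac{1}{465403 + 118302} = \frac{1}{583705}$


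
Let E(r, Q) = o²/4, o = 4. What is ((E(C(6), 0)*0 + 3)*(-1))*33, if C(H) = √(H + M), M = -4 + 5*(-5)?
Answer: -99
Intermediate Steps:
M = -29 (M = -4 - 25 = -29)
C(H) = √(-29 + H) (C(H) = √(H - 29) = √(-29 + H))
E(r, Q) = 4 (E(r, Q) = 4²/4 = 16*(¼) = 4)
((E(C(6), 0)*0 + 3)*(-1))*33 = ((4*0 + 3)*(-1))*33 = ((0 + 3)*(-1))*33 = (3*(-1))*33 = -3*33 = -99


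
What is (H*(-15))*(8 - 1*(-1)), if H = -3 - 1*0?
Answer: 405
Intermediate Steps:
H = -3 (H = -3 + 0 = -3)
(H*(-15))*(8 - 1*(-1)) = (-3*(-15))*(8 - 1*(-1)) = 45*(8 + 1) = 45*9 = 405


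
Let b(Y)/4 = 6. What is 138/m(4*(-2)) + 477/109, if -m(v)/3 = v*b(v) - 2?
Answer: 48776/10573 ≈ 4.6133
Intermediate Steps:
b(Y) = 24 (b(Y) = 4*6 = 24)
m(v) = 6 - 72*v (m(v) = -3*(v*24 - 2) = -3*(24*v - 2) = -3*(-2 + 24*v) = 6 - 72*v)
138/m(4*(-2)) + 477/109 = 138/(6 - 288*(-2)) + 477/109 = 138/(6 - 72*(-8)) + 477*(1/109) = 138/(6 + 576) + 477/109 = 138/582 + 477/109 = 138*(1/582) + 477/109 = 23/97 + 477/109 = 48776/10573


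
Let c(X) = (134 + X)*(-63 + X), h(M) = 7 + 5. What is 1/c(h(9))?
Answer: -1/7446 ≈ -0.00013430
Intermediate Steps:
h(M) = 12
c(X) = (-63 + X)*(134 + X)
1/c(h(9)) = 1/(-8442 + 12² + 71*12) = 1/(-8442 + 144 + 852) = 1/(-7446) = -1/7446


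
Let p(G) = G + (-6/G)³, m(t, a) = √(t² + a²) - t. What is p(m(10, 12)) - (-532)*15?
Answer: 860695/108 + 415*√61/216 ≈ 7984.4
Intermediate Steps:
m(t, a) = √(a² + t²) - t
p(G) = G - 216/G³
p(m(10, 12)) - (-532)*15 = ((√(12² + 10²) - 1*10) - 216/(√(12² + 10²) - 1*10)³) - (-532)*15 = ((√(144 + 100) - 10) - 216/(√(144 + 100) - 10)³) - 1*(-7980) = ((√244 - 10) - 216/(√244 - 10)³) + 7980 = ((2*√61 - 10) - 216/(2*√61 - 10)³) + 7980 = ((-10 + 2*√61) - 216/(-10 + 2*√61)³) + 7980 = (-10 - 216/(-10 + 2*√61)³ + 2*√61) + 7980 = 7970 - 216/(-10 + 2*√61)³ + 2*√61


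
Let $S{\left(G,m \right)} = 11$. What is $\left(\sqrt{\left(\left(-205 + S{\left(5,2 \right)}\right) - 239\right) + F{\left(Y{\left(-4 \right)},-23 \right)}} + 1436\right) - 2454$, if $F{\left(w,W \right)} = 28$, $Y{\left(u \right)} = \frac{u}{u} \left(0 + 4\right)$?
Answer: $-1018 + 9 i \sqrt{5} \approx -1018.0 + 20.125 i$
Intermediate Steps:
$Y{\left(u \right)} = 4$ ($Y{\left(u \right)} = 1 \cdot 4 = 4$)
$\left(\sqrt{\left(\left(-205 + S{\left(5,2 \right)}\right) - 239\right) + F{\left(Y{\left(-4 \right)},-23 \right)}} + 1436\right) - 2454 = \left(\sqrt{\left(\left(-205 + 11\right) - 239\right) + 28} + 1436\right) - 2454 = \left(\sqrt{\left(-194 - 239\right) + 28} + 1436\right) - 2454 = \left(\sqrt{-433 + 28} + 1436\right) - 2454 = \left(\sqrt{-405} + 1436\right) - 2454 = \left(9 i \sqrt{5} + 1436\right) - 2454 = \left(1436 + 9 i \sqrt{5}\right) - 2454 = -1018 + 9 i \sqrt{5}$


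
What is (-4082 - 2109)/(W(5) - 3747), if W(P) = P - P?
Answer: 6191/3747 ≈ 1.6523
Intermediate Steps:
W(P) = 0
(-4082 - 2109)/(W(5) - 3747) = (-4082 - 2109)/(0 - 3747) = -6191/(-3747) = -6191*(-1/3747) = 6191/3747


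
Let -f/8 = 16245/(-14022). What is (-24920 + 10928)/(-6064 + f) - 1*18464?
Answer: -381916962/20687 ≈ -18462.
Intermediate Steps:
f = 380/41 (f = -129960/(-14022) = -129960*(-1)/14022 = -8*(-95/82) = 380/41 ≈ 9.2683)
(-24920 + 10928)/(-6064 + f) - 1*18464 = (-24920 + 10928)/(-6064 + 380/41) - 1*18464 = -13992/(-248244/41) - 18464 = -13992*(-41/248244) - 18464 = 47806/20687 - 18464 = -381916962/20687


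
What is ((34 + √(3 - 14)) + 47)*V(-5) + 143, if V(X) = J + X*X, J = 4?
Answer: 2492 + 29*I*√11 ≈ 2492.0 + 96.182*I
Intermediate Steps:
V(X) = 4 + X² (V(X) = 4 + X*X = 4 + X²)
((34 + √(3 - 14)) + 47)*V(-5) + 143 = ((34 + √(3 - 14)) + 47)*(4 + (-5)²) + 143 = ((34 + √(-11)) + 47)*(4 + 25) + 143 = ((34 + I*√11) + 47)*29 + 143 = (81 + I*√11)*29 + 143 = (2349 + 29*I*√11) + 143 = 2492 + 29*I*√11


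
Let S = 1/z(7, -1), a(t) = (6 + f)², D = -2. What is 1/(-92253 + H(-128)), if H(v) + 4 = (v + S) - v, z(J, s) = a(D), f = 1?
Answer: -49/4520592 ≈ -1.0839e-5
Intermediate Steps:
a(t) = 49 (a(t) = (6 + 1)² = 7² = 49)
z(J, s) = 49
S = 1/49 ≈ 0.020408
H(v) = -195/49 (H(v) = -4 + ((v + 1/49) - v) = -4 + ((1/49 + v) - v) = -4 + 1/49 = -195/49)
1/(-92253 + H(-128)) = 1/(-92253 - 195/49) = 1/(-4520592/49) = -49/4520592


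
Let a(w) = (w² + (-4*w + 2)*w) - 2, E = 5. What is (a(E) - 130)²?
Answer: 38809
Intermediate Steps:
a(w) = -2 + w² + w*(2 - 4*w) (a(w) = (w² + (2 - 4*w)*w) - 2 = (w² + w*(2 - 4*w)) - 2 = -2 + w² + w*(2 - 4*w))
(a(E) - 130)² = ((-2 - 3*5² + 2*5) - 130)² = ((-2 - 3*25 + 10) - 130)² = ((-2 - 75 + 10) - 130)² = (-67 - 130)² = (-197)² = 38809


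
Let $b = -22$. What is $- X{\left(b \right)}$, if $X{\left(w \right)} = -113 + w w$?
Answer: $-371$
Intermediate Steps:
$X{\left(w \right)} = -113 + w^{2}$
$- X{\left(b \right)} = - (-113 + \left(-22\right)^{2}) = - (-113 + 484) = \left(-1\right) 371 = -371$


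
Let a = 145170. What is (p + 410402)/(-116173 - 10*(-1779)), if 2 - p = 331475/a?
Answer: -11915603441/2856452022 ≈ -4.1715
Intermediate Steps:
p = -8227/29034 (p = 2 - 331475/145170 = 2 - 1*66295/29034 = 2 - 66295/29034 = -8227/29034 ≈ -0.28336)
(p + 410402)/(-116173 - 10*(-1779)) = (-8227/29034 + 410402)/(-116173 - 10*(-1779)) = 11915603441/(29034*(-116173 + 17790)) = (11915603441/29034)/(-98383) = (11915603441/29034)*(-1/98383) = -11915603441/2856452022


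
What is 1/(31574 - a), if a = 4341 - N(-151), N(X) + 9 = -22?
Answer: 1/27202 ≈ 3.6762e-5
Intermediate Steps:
N(X) = -31 (N(X) = -9 - 22 = -31)
a = 4372 (a = 4341 - 1*(-31) = 4341 + 31 = 4372)
1/(31574 - a) = 1/(31574 - 1*4372) = 1/(31574 - 4372) = 1/27202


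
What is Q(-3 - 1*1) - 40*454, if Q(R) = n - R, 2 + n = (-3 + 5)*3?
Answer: -18152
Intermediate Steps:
n = 4 (n = -2 + (-3 + 5)*3 = -2 + 2*3 = -2 + 6 = 4)
Q(R) = 4 - R
Q(-3 - 1*1) - 40*454 = (4 - (-3 - 1*1)) - 40*454 = (4 - (-3 - 1)) - 18160 = (4 - 1*(-4)) - 18160 = (4 + 4) - 18160 = 8 - 18160 = -18152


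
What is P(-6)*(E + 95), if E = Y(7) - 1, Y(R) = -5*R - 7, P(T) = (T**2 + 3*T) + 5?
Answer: 1196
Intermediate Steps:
P(T) = 5 + T**2 + 3*T
Y(R) = -7 - 5*R
E = -43 (E = (-7 - 5*7) - 1 = (-7 - 35) - 1 = -42 - 1 = -43)
P(-6)*(E + 95) = (5 + (-6)**2 + 3*(-6))*(-43 + 95) = (5 + 36 - 18)*52 = 23*52 = 1196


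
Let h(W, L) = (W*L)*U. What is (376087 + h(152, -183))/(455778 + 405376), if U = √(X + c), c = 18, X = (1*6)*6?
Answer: 376087/861154 - 41724*√6/430577 ≈ 0.19936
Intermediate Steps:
X = 36 (X = 6*6 = 36)
U = 3*√6 (U = √(36 + 18) = √54 = 3*√6 ≈ 7.3485)
h(W, L) = 3*L*W*√6 (h(W, L) = (W*L)*(3*√6) = (L*W)*(3*√6) = 3*L*W*√6)
(376087 + h(152, -183))/(455778 + 405376) = (376087 + 3*(-183)*152*√6)/(455778 + 405376) = (376087 - 83448*√6)/861154 = (376087 - 83448*√6)*(1/861154) = 376087/861154 - 41724*√6/430577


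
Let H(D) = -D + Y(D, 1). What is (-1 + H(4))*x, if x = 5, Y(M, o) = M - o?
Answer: -10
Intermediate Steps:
H(D) = -1 (H(D) = -D + (D - 1*1) = -D + (D - 1) = -D + (-1 + D) = -1)
(-1 + H(4))*x = (-1 - 1)*5 = -2*5 = -10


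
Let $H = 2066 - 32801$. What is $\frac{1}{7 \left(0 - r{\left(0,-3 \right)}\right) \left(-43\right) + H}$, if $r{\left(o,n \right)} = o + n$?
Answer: $- \frac{1}{31638} \approx -3.1608 \cdot 10^{-5}$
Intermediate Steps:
$r{\left(o,n \right)} = n + o$
$H = -30735$
$\frac{1}{7 \left(0 - r{\left(0,-3 \right)}\right) \left(-43\right) + H} = \frac{1}{7 \left(0 - \left(-3 + 0\right)\right) \left(-43\right) - 30735} = \frac{1}{7 \left(0 - -3\right) \left(-43\right) - 30735} = \frac{1}{7 \left(0 + 3\right) \left(-43\right) - 30735} = \frac{1}{7 \cdot 3 \left(-43\right) - 30735} = \frac{1}{21 \left(-43\right) - 30735} = \frac{1}{-903 - 30735} = \frac{1}{-31638} = - \frac{1}{31638}$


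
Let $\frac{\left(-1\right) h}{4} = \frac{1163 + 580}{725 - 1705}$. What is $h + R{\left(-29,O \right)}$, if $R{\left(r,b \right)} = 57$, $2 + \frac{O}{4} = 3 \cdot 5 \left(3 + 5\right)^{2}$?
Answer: $\frac{2244}{35} \approx 64.114$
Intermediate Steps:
$O = 3832$ ($O = -8 + 4 \cdot 3 \cdot 5 \left(3 + 5\right)^{2} = -8 + 4 \cdot 15 \cdot 8^{2} = -8 + 4 \cdot 15 \cdot 64 = -8 + 4 \cdot 960 = -8 + 3840 = 3832$)
$h = \frac{249}{35}$ ($h = - 4 \frac{1163 + 580}{725 - 1705} = - 4 \frac{1743}{-980} = - 4 \cdot 1743 \left(- \frac{1}{980}\right) = \left(-4\right) \left(- \frac{249}{140}\right) = \frac{249}{35} \approx 7.1143$)
$h + R{\left(-29,O \right)} = \frac{249}{35} + 57 = \frac{2244}{35}$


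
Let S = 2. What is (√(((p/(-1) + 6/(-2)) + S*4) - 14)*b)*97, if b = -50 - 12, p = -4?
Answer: -6014*I*√5 ≈ -13448.0*I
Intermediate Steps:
b = -62
(√(((p/(-1) + 6/(-2)) + S*4) - 14)*b)*97 = (√(((-4/(-1) + 6/(-2)) + 2*4) - 14)*(-62))*97 = (√(((-4*(-1) + 6*(-½)) + 8) - 14)*(-62))*97 = (√(((4 - 3) + 8) - 14)*(-62))*97 = (√((1 + 8) - 14)*(-62))*97 = (√(9 - 14)*(-62))*97 = (√(-5)*(-62))*97 = ((I*√5)*(-62))*97 = -62*I*√5*97 = -6014*I*√5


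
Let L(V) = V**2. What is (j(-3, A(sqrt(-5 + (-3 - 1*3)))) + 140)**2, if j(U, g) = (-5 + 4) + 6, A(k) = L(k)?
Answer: 21025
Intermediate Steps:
A(k) = k**2
j(U, g) = 5 (j(U, g) = -1 + 6 = 5)
(j(-3, A(sqrt(-5 + (-3 - 1*3)))) + 140)**2 = (5 + 140)**2 = 145**2 = 21025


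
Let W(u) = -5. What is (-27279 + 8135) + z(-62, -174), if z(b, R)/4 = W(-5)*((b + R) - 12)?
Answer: -14184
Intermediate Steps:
z(b, R) = 240 - 20*R - 20*b (z(b, R) = 4*(-5*((b + R) - 12)) = 4*(-5*((R + b) - 12)) = 4*(-5*(-12 + R + b)) = 4*(60 - 5*R - 5*b) = 240 - 20*R - 20*b)
(-27279 + 8135) + z(-62, -174) = (-27279 + 8135) + (240 - 20*(-174) - 20*(-62)) = -19144 + (240 + 3480 + 1240) = -19144 + 4960 = -14184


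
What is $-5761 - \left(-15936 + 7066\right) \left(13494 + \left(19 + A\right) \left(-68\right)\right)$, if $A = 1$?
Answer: $107622819$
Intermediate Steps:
$-5761 - \left(-15936 + 7066\right) \left(13494 + \left(19 + A\right) \left(-68\right)\right) = -5761 - \left(-15936 + 7066\right) \left(13494 + \left(19 + 1\right) \left(-68\right)\right) = -5761 - - 8870 \left(13494 + 20 \left(-68\right)\right) = -5761 - - 8870 \left(13494 - 1360\right) = -5761 - \left(-8870\right) 12134 = -5761 - -107628580 = -5761 + 107628580 = 107622819$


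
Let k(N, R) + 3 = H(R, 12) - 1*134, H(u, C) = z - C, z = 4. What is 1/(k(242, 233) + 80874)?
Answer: 1/80729 ≈ 1.2387e-5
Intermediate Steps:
H(u, C) = 4 - C
k(N, R) = -145 (k(N, R) = -3 + ((4 - 1*12) - 1*134) = -3 + ((4 - 12) - 134) = -3 + (-8 - 134) = -3 - 142 = -145)
1/(k(242, 233) + 80874) = 1/(-145 + 80874) = 1/80729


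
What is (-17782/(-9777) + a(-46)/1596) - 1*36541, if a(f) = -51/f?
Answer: -8742464601191/239262744 ≈ -36539.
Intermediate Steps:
(-17782/(-9777) + a(-46)/1596) - 1*36541 = (-17782/(-9777) - 51/(-46)/1596) - 1*36541 = (-17782*(-1/9777) - 51*(-1/46)*(1/1596)) - 36541 = (17782/9777 + (51/46)*(1/1596)) - 36541 = (17782/9777 + 17/24472) - 36541 = 435327313/239262744 - 36541 = -8742464601191/239262744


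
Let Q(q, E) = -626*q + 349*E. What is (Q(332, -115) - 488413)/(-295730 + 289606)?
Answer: 184095/1531 ≈ 120.24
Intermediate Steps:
(Q(332, -115) - 488413)/(-295730 + 289606) = ((-626*332 + 349*(-115)) - 488413)/(-295730 + 289606) = ((-207832 - 40135) - 488413)/(-6124) = (-247967 - 488413)*(-1/6124) = -736380*(-1/6124) = 184095/1531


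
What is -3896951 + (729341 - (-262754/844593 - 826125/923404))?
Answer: -2470419855300326179/779900554572 ≈ -3.1676e+6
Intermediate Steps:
-3896951 + (729341 - (-262754/844593 - 826125/923404)) = -3896951 + (729341 - 1*(-940367486741/779900554572)) = -3896951 + (729341 + 940367486741/779900554572) = -3896951 + 568814390739583793/779900554572 = -2470419855300326179/779900554572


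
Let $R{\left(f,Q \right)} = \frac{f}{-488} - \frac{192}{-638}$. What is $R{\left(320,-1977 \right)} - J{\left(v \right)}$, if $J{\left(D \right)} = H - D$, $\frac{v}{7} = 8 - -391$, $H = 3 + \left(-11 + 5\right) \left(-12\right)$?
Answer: $\frac{52882658}{19459} \approx 2717.6$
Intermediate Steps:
$R{\left(f,Q \right)} = \frac{96}{319} - \frac{f}{488}$ ($R{\left(f,Q \right)} = f \left(- \frac{1}{488}\right) - - \frac{96}{319} = - \frac{f}{488} + \frac{96}{319} = \frac{96}{319} - \frac{f}{488}$)
$H = 75$ ($H = 3 - -72 = 3 + 72 = 75$)
$v = 2793$ ($v = 7 \left(8 - -391\right) = 7 \left(8 + 391\right) = 7 \cdot 399 = 2793$)
$J{\left(D \right)} = 75 - D$
$R{\left(320,-1977 \right)} - J{\left(v \right)} = \left(\frac{96}{319} - \frac{40}{61}\right) - \left(75 - 2793\right) = - \frac{6904}{19459} - -2718 = - \frac{6904}{19459} + 2718 = \frac{52882658}{19459}$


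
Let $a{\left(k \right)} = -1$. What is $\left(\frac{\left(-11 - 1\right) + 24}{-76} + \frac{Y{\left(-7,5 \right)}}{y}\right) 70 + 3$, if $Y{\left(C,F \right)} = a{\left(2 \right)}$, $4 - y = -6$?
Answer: $- \frac{286}{19} \approx -15.053$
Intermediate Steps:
$y = 10$ ($y = 4 - -6 = 4 + 6 = 10$)
$Y{\left(C,F \right)} = -1$
$\left(\frac{\left(-11 - 1\right) + 24}{-76} + \frac{Y{\left(-7,5 \right)}}{y}\right) 70 + 3 = \left(\frac{\left(-11 - 1\right) + 24}{-76} - \frac{1}{10}\right) 70 + 3 = \left(\left(-12 + 24\right) \left(- \frac{1}{76}\right) - \frac{1}{10}\right) 70 + 3 = \left(12 \left(- \frac{1}{76}\right) - \frac{1}{10}\right) 70 + 3 = \left(- \frac{3}{19} - \frac{1}{10}\right) 70 + 3 = \left(- \frac{49}{190}\right) 70 + 3 = - \frac{343}{19} + 3 = - \frac{286}{19}$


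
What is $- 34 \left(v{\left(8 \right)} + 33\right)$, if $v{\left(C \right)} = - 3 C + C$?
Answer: $-578$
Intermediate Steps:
$v{\left(C \right)} = - 2 C$
$- 34 \left(v{\left(8 \right)} + 33\right) = - 34 \left(\left(-2\right) 8 + 33\right) = - 34 \left(-16 + 33\right) = \left(-34\right) 17 = -578$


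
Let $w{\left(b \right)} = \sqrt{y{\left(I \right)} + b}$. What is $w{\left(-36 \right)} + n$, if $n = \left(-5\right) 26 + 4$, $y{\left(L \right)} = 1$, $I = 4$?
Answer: $-126 + i \sqrt{35} \approx -126.0 + 5.9161 i$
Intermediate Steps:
$n = -126$ ($n = -130 + 4 = -126$)
$w{\left(b \right)} = \sqrt{1 + b}$
$w{\left(-36 \right)} + n = \sqrt{1 - 36} - 126 = \sqrt{-35} - 126 = i \sqrt{35} - 126 = -126 + i \sqrt{35}$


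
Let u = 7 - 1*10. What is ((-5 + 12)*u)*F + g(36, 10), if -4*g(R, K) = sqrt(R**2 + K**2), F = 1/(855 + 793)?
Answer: -21/1648 - sqrt(349)/2 ≈ -9.3535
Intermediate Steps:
u = -3 (u = 7 - 10 = -3)
F = 1/1648 ≈ 0.00060680
g(R, K) = -sqrt(K**2 + R**2)/4 (g(R, K) = -sqrt(R**2 + K**2)/4 = -sqrt(K**2 + R**2)/4)
((-5 + 12)*u)*F + g(36, 10) = ((-5 + 12)*(-3))*(1/1648) - sqrt(10**2 + 36**2)/4 = (7*(-3))*(1/1648) - sqrt(100 + 1296)/4 = -21*1/1648 - sqrt(349)/2 = -21/1648 - sqrt(349)/2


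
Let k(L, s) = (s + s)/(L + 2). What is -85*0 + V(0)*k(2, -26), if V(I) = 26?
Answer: -338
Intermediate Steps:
k(L, s) = 2*s/(2 + L) (k(L, s) = (2*s)/(2 + L) = 2*s/(2 + L))
-85*0 + V(0)*k(2, -26) = -85*0 + 26*(2*(-26)/(2 + 2)) = 0 + 26*(2*(-26)/4) = 0 + 26*(2*(-26)*(¼)) = 0 + 26*(-13) = 0 - 338 = -338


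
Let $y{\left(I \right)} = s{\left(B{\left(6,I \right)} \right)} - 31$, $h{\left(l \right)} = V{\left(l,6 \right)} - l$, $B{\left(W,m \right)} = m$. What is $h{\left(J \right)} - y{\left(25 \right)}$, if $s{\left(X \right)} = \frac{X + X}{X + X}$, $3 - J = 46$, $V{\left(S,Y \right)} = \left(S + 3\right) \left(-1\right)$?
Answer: $113$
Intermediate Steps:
$V{\left(S,Y \right)} = -3 - S$ ($V{\left(S,Y \right)} = \left(3 + S\right) \left(-1\right) = -3 - S$)
$J = -43$ ($J = 3 - 46 = -43$)
$h{\left(l \right)} = -3 - 2 l$ ($h{\left(l \right)} = \left(-3 - l\right) - l = -3 - 2 l$)
$s{\left(X \right)} = 1$ ($s{\left(X \right)} = \frac{2 X}{2 X} = 2 X \frac{1}{2 X} = 1$)
$y{\left(I \right)} = -30$ ($y{\left(I \right)} = 1 - 31 = -30$)
$h{\left(J \right)} - y{\left(25 \right)} = \left(-3 - -86\right) - -30 = \left(-3 + 86\right) + 30 = 83 + 30 = 113$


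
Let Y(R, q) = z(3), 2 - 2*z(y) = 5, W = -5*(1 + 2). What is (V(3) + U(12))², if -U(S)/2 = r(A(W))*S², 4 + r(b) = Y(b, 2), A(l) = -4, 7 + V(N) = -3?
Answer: 2477476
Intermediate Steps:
W = -15 (W = -5*3 = -15)
z(y) = -3/2 (z(y) = 1 - ½*5 = 1 - 5/2 = -3/2)
V(N) = -10 (V(N) = -7 - 3 = -10)
Y(R, q) = -3/2
r(b) = -11/2 (r(b) = -4 - 3/2 = -11/2)
U(S) = 11*S² (U(S) = -(-11)*S² = 11*S²)
(V(3) + U(12))² = (-10 + 11*12²)² = (-10 + 11*144)² = (-10 + 1584)² = 1574² = 2477476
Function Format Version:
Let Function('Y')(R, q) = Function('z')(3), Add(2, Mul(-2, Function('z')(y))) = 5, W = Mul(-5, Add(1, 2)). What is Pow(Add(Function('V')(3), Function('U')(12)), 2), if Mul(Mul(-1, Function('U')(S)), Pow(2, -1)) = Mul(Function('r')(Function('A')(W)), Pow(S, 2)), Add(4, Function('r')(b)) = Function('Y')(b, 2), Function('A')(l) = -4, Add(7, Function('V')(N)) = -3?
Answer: 2477476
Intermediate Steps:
W = -15 (W = Mul(-5, 3) = -15)
Function('z')(y) = Rational(-3, 2) (Function('z')(y) = Add(1, Mul(Rational(-1, 2), 5)) = Add(1, Rational(-5, 2)) = Rational(-3, 2))
Function('V')(N) = -10 (Function('V')(N) = Add(-7, -3) = -10)
Function('Y')(R, q) = Rational(-3, 2)
Function('r')(b) = Rational(-11, 2) (Function('r')(b) = Add(-4, Rational(-3, 2)) = Rational(-11, 2))
Function('U')(S) = Mul(11, Pow(S, 2)) (Function('U')(S) = Mul(-2, Mul(Rational(-11, 2), Pow(S, 2))) = Mul(11, Pow(S, 2)))
Pow(Add(Function('V')(3), Function('U')(12)), 2) = Pow(Add(-10, Mul(11, Pow(12, 2))), 2) = Pow(Add(-10, Mul(11, 144)), 2) = Pow(Add(-10, 1584), 2) = Pow(1574, 2) = 2477476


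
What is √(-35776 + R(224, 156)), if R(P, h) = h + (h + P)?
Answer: 2*I*√8810 ≈ 187.72*I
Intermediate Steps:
R(P, h) = P + 2*h (R(P, h) = h + (P + h) = P + 2*h)
√(-35776 + R(224, 156)) = √(-35776 + (224 + 2*156)) = √(-35776 + (224 + 312)) = √(-35776 + 536) = √(-35240) = 2*I*√8810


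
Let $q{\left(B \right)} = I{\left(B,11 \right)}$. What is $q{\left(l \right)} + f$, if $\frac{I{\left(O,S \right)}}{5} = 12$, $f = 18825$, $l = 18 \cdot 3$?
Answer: $18885$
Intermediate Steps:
$l = 54$
$I{\left(O,S \right)} = 60$ ($I{\left(O,S \right)} = 5 \cdot 12 = 60$)
$q{\left(B \right)} = 60$
$q{\left(l \right)} + f = 60 + 18825 = 18885$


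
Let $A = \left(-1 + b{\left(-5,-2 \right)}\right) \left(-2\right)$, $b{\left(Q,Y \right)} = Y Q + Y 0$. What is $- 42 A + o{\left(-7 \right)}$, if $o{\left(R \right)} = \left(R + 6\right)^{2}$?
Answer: $757$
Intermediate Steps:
$o{\left(R \right)} = \left(6 + R\right)^{2}$
$b{\left(Q,Y \right)} = Q Y$ ($b{\left(Q,Y \right)} = Q Y + 0 = Q Y$)
$A = -18$ ($A = \left(-1 - -10\right) \left(-2\right) = \left(-1 + 10\right) \left(-2\right) = 9 \left(-2\right) = -18$)
$- 42 A + o{\left(-7 \right)} = \left(-42\right) \left(-18\right) + \left(6 - 7\right)^{2} = 756 + \left(-1\right)^{2} = 756 + 1 = 757$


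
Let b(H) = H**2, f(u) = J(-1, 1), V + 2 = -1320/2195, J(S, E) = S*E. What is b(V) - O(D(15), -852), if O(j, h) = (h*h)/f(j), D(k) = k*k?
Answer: 139898248948/192721 ≈ 7.2591e+5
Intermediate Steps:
J(S, E) = E*S
D(k) = k**2
V = -1142/439 (V = -2 - 1320/2195 = -2 - 1320*1/2195 = -2 - 264/439 = -1142/439 ≈ -2.6014)
f(u) = -1 (f(u) = 1*(-1) = -1)
O(j, h) = -h**2 (O(j, h) = (h*h)/(-1) = h**2*(-1) = -h**2)
b(V) - O(D(15), -852) = (-1142/439)**2 - (-1)*(-852)**2 = 1304164/192721 - (-1)*725904 = 1304164/192721 - 1*(-725904) = 1304164/192721 + 725904 = 139898248948/192721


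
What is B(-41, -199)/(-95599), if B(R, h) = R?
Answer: 41/95599 ≈ 0.00042887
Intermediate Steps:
B(-41, -199)/(-95599) = -41/(-95599) = -41*(-1/95599) = 41/95599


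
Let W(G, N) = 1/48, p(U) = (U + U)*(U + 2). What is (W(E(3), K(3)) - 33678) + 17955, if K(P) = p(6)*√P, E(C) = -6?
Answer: -754703/48 ≈ -15723.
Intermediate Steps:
p(U) = 2*U*(2 + U) (p(U) = (2*U)*(2 + U) = 2*U*(2 + U))
K(P) = 96*√P (K(P) = (2*6*(2 + 6))*√P = (2*6*8)*√P = 96*√P)
W(G, N) = 1/48
(W(E(3), K(3)) - 33678) + 17955 = (1/48 - 33678) + 17955 = -1616543/48 + 17955 = -754703/48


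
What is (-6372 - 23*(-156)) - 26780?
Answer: -29564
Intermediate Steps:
(-6372 - 23*(-156)) - 26780 = (-6372 + 3588) - 26780 = -2784 - 26780 = -29564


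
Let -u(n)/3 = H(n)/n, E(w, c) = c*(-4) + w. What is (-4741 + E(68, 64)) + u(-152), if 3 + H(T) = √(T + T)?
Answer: -749217/152 + 3*I*√19/38 ≈ -4929.1 + 0.34412*I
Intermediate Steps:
H(T) = -3 + √2*√T (H(T) = -3 + √(T + T) = -3 + √(2*T) = -3 + √2*√T)
E(w, c) = w - 4*c (E(w, c) = -4*c + w = w - 4*c)
u(n) = -3*(-3 + √2*√n)/n
(-4741 + E(68, 64)) + u(-152) = (-4741 + (68 - 4*64)) + 3*(3 - √2*√(-152))/(-152) = (-4741 + (68 - 256)) + 3*(-1/152)*(3 - √2*2*I*√38) = (-4741 - 188) + 3*(-1/152)*(3 - 4*I*√19) = -4929 + (-9/152 + 3*I*√19/38) = -749217/152 + 3*I*√19/38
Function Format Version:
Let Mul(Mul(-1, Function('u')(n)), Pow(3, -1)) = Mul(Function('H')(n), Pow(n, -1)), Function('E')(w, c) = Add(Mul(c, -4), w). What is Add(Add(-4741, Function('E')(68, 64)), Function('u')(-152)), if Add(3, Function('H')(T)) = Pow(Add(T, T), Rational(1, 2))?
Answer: Add(Rational(-749217, 152), Mul(Rational(3, 38), I, Pow(19, Rational(1, 2)))) ≈ Add(-4929.1, Mul(0.34412, I))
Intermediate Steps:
Function('H')(T) = Add(-3, Mul(Pow(2, Rational(1, 2)), Pow(T, Rational(1, 2)))) (Function('H')(T) = Add(-3, Pow(Add(T, T), Rational(1, 2))) = Add(-3, Pow(Mul(2, T), Rational(1, 2))) = Add(-3, Mul(Pow(2, Rational(1, 2)), Pow(T, Rational(1, 2)))))
Function('E')(w, c) = Add(w, Mul(-4, c)) (Function('E')(w, c) = Add(Mul(-4, c), w) = Add(w, Mul(-4, c)))
Function('u')(n) = Mul(-3, Pow(n, -1), Add(-3, Mul(Pow(2, Rational(1, 2)), Pow(n, Rational(1, 2))))) (Function('u')(n) = Mul(-3, Mul(Add(-3, Mul(Pow(2, Rational(1, 2)), Pow(n, Rational(1, 2)))), Pow(n, -1))) = Mul(-3, Mul(Pow(n, -1), Add(-3, Mul(Pow(2, Rational(1, 2)), Pow(n, Rational(1, 2)))))) = Mul(-3, Pow(n, -1), Add(-3, Mul(Pow(2, Rational(1, 2)), Pow(n, Rational(1, 2))))))
Add(Add(-4741, Function('E')(68, 64)), Function('u')(-152)) = Add(Add(-4741, Add(68, Mul(-4, 64))), Mul(3, Pow(-152, -1), Add(3, Mul(-1, Pow(2, Rational(1, 2)), Pow(-152, Rational(1, 2)))))) = Add(Add(-4741, Add(68, -256)), Mul(3, Rational(-1, 152), Add(3, Mul(-1, Pow(2, Rational(1, 2)), Mul(2, I, Pow(38, Rational(1, 2))))))) = Add(Add(-4741, -188), Mul(3, Rational(-1, 152), Add(3, Mul(-4, I, Pow(19, Rational(1, 2)))))) = Add(-4929, Add(Rational(-9, 152), Mul(Rational(3, 38), I, Pow(19, Rational(1, 2))))) = Add(Rational(-749217, 152), Mul(Rational(3, 38), I, Pow(19, Rational(1, 2))))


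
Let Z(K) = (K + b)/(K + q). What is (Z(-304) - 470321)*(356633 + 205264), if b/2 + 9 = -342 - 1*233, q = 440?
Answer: -4492726690977/17 ≈ -2.6428e+11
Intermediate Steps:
b = -1168 (b = -18 + 2*(-342 - 1*233) = -18 + 2*(-342 - 233) = -18 + 2*(-575) = -18 - 1150 = -1168)
Z(K) = (-1168 + K)/(440 + K) (Z(K) = (K - 1168)/(K + 440) = (-1168 + K)/(440 + K))
(Z(-304) - 470321)*(356633 + 205264) = ((-1168 - 304)/(440 - 304) - 470321)*(356633 + 205264) = (-1472/136 - 470321)*561897 = ((1/136)*(-1472) - 470321)*561897 = (-184/17 - 470321)*561897 = -7995641/17*561897 = -4492726690977/17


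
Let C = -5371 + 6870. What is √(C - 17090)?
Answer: I*√15591 ≈ 124.86*I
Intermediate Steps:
C = 1499
√(C - 17090) = √(1499 - 17090) = √(-15591) = I*√15591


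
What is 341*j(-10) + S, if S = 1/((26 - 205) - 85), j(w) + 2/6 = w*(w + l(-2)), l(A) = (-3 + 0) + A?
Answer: 4491197/88 ≈ 51036.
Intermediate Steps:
l(A) = -3 + A
j(w) = -1/3 + w*(-5 + w) (j(w) = -1/3 + w*(w + (-3 - 2)) = -1/3 + w*(w - 5) = -1/3 + w*(-5 + w))
S = -1/264 (S = 1/(-179 - 85) = 1/(-264) = -1/264 ≈ -0.0037879)
341*j(-10) + S = 341*(-1/3 + (-10)**2 - 5*(-10)) - 1/264 = 341*(-1/3 + 100 + 50) - 1/264 = 341*(449/3) - 1/264 = 153109/3 - 1/264 = 4491197/88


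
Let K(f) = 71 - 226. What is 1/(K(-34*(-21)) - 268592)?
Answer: -1/268747 ≈ -3.7210e-6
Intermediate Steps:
K(f) = -155
1/(K(-34*(-21)) - 268592) = 1/(-155 - 268592) = 1/(-268747) = -1/268747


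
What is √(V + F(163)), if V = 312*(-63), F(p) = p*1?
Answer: I*√19493 ≈ 139.62*I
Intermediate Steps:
F(p) = p
V = -19656
√(V + F(163)) = √(-19656 + 163) = √(-19493) = I*√19493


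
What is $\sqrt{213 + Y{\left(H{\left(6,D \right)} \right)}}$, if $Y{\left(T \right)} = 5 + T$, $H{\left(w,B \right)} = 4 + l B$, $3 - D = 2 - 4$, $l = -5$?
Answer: $\sqrt{197} \approx 14.036$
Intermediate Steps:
$D = 5$ ($D = 3 - \left(2 - 4\right) = 3 - -2 = 3 + 2 = 5$)
$H{\left(w,B \right)} = 4 - 5 B$
$\sqrt{213 + Y{\left(H{\left(6,D \right)} \right)}} = \sqrt{213 + \left(5 + \left(4 - 25\right)\right)} = \sqrt{213 + \left(5 - 21\right)} = \sqrt{213 - 16} = \sqrt{197}$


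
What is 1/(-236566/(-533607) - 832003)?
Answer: -533607/443962388255 ≈ -1.2019e-6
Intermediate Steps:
1/(-236566/(-533607) - 832003) = 1/(-236566*(-1/533607) - 832003) = 1/(236566/533607 - 832003) = 1/(-443962388255/533607) = -533607/443962388255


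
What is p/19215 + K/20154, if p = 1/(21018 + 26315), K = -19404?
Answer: -2941334622871/3055022575605 ≈ -0.96279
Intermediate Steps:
p = 1/47333 ≈ 2.1127e-5
p/19215 + K/20154 = (1/47333)/19215 - 19404/20154 = (1/47333)*(1/19215) - 19404*1/20154 = 1/909503595 - 3234/3359 = -2941334622871/3055022575605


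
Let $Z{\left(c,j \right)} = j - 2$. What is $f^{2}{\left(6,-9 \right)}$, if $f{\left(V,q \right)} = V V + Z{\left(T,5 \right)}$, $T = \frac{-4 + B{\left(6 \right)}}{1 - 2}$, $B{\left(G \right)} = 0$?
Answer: $1521$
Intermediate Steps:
$T = 4$ ($T = \frac{-4 + 0}{1 - 2} = - \frac{4}{-1} = \left(-4\right) \left(-1\right) = 4$)
$Z{\left(c,j \right)} = -2 + j$
$f{\left(V,q \right)} = 3 + V^{2}$ ($f{\left(V,q \right)} = V V + \left(-2 + 5\right) = V^{2} + 3 = 3 + V^{2}$)
$f^{2}{\left(6,-9 \right)} = \left(3 + 6^{2}\right)^{2} = \left(3 + 36\right)^{2} = 39^{2} = 1521$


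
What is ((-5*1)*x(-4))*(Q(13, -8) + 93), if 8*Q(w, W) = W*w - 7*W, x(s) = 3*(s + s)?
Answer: 10440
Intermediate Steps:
x(s) = 6*s (x(s) = 3*(2*s) = 6*s)
Q(w, W) = -7*W/8 + W*w/8 (Q(w, W) = (W*w - 7*W)/8 = (-7*W + W*w)/8 = -7*W/8 + W*w/8)
((-5*1)*x(-4))*(Q(13, -8) + 93) = ((-5*1)*(6*(-4)))*((⅛)*(-8)*(-7 + 13) + 93) = (-5*(-24))*((⅛)*(-8)*6 + 93) = 120*(-6 + 93) = 120*87 = 10440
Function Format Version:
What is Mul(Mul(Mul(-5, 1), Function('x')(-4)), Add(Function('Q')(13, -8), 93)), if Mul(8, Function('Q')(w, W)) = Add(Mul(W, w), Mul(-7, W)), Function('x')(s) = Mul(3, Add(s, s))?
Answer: 10440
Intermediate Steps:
Function('x')(s) = Mul(6, s) (Function('x')(s) = Mul(3, Mul(2, s)) = Mul(6, s))
Function('Q')(w, W) = Add(Mul(Rational(-7, 8), W), Mul(Rational(1, 8), W, w)) (Function('Q')(w, W) = Mul(Rational(1, 8), Add(Mul(W, w), Mul(-7, W))) = Mul(Rational(1, 8), Add(Mul(-7, W), Mul(W, w))) = Add(Mul(Rational(-7, 8), W), Mul(Rational(1, 8), W, w)))
Mul(Mul(Mul(-5, 1), Function('x')(-4)), Add(Function('Q')(13, -8), 93)) = Mul(Mul(Mul(-5, 1), Mul(6, -4)), Add(Mul(Rational(1, 8), -8, Add(-7, 13)), 93)) = Mul(Mul(-5, -24), Add(Mul(Rational(1, 8), -8, 6), 93)) = Mul(120, Add(-6, 93)) = Mul(120, 87) = 10440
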